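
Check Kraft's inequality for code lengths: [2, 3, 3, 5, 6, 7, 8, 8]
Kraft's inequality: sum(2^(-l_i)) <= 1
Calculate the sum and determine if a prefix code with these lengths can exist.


Sum = 2^(-2) + 2^(-3) + 2^(-3) + 2^(-5) + 2^(-6) + 2^(-7) + 2^(-8) + 2^(-8)
    = 0.25 + 0.125 + 0.125 + 0.03125 + 0.015625 + 0.0078125 + 0.00390625 + 0.00390625
    = 144/256 = 0.5625
Since 0.5625 <= 1, Kraft's inequality IS satisfied.
A prefix code with these lengths CAN exist.

Kraft sum = 0.5625. Satisfied.


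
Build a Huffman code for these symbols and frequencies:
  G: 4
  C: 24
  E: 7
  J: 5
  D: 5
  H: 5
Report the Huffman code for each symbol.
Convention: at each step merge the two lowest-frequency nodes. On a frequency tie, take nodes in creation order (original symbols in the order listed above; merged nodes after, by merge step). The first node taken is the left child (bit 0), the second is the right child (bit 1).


Huffman tree construction:
Step 1: Merge G(4) + J(5) = 9
Step 2: Merge D(5) + H(5) = 10
Step 3: Merge E(7) + (G+J)(9) = 16
Step 4: Merge (D+H)(10) + (E+(G+J))(16) = 26
Step 5: Merge C(24) + ((D+H)+(E+(G+J)))(26) = 50
Read each symbol's code off the tree from the root (left child = 0, right child = 1).

Codes:
  G: 1110 (length 4)
  C: 0 (length 1)
  E: 110 (length 3)
  J: 1111 (length 4)
  D: 100 (length 3)
  H: 101 (length 3)
Average code length: 111/50 = 2.2200 bits/symbol


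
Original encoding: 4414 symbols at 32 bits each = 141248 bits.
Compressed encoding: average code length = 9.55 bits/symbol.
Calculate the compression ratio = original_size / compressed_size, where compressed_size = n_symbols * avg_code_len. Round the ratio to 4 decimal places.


original_size = n_symbols * orig_bits = 4414 * 32 = 141248 bits
compressed_size = n_symbols * avg_code_len = 4414 * 9.55 = 42153.7 bits
ratio = original_size / compressed_size = 141248 / 42153.7 = 3.3508

Compression ratio = 3.3508


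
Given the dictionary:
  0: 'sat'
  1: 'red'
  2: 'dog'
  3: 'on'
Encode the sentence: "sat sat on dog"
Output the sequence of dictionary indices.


Look up each word in the dictionary:
  'sat' -> 0
  'sat' -> 0
  'on' -> 3
  'dog' -> 2

Encoded: [0, 0, 3, 2]


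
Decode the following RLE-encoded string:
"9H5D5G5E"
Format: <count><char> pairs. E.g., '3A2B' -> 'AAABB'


Expanding each <count><char> pair:
  9H -> 'HHHHHHHHH'
  5D -> 'DDDDD'
  5G -> 'GGGGG'
  5E -> 'EEEEE'

Decoded = HHHHHHHHHDDDDDGGGGGEEEEE


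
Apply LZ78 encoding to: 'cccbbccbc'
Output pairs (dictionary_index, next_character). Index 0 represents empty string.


LZ78 encoding steps:
Dictionary: {0: ''}
Step 1: w='' (idx 0), next='c' -> output (0, 'c'), add 'c' as idx 1
Step 2: w='c' (idx 1), next='c' -> output (1, 'c'), add 'cc' as idx 2
Step 3: w='' (idx 0), next='b' -> output (0, 'b'), add 'b' as idx 3
Step 4: w='b' (idx 3), next='c' -> output (3, 'c'), add 'bc' as idx 4
Step 5: w='c' (idx 1), next='b' -> output (1, 'b'), add 'cb' as idx 5
Step 6: w='c' (idx 1), end of input -> output (1, '')


Encoded: [(0, 'c'), (1, 'c'), (0, 'b'), (3, 'c'), (1, 'b'), (1, '')]


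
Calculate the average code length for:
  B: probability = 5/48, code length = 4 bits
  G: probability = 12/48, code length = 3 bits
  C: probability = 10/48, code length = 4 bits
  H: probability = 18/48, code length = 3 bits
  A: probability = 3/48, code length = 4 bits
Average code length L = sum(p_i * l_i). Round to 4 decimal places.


Weighted contributions p_i * l_i:
  B: (5/48) * 4 = 20/48
  G: (12/48) * 3 = 36/48
  C: (10/48) * 4 = 40/48
  H: (18/48) * 3 = 54/48
  A: (3/48) * 4 = 12/48
Sum = (20 + 36 + 40 + 54 + 12)/48 = 162/48

L = 162/48 = 3.3750 bits/symbol


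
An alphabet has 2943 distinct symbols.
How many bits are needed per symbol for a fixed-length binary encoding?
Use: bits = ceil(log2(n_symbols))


log2(2943) = 11.5231
Bracket: 2^11 = 2048 < 2943 <= 2^12 = 4096
So ceil(log2(2943)) = 12

bits = ceil(log2(2943)) = ceil(11.5231) = 12 bits


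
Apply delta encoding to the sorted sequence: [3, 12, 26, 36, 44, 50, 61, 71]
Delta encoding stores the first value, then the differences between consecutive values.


First value: 3
Deltas:
  12 - 3 = 9
  26 - 12 = 14
  36 - 26 = 10
  44 - 36 = 8
  50 - 44 = 6
  61 - 50 = 11
  71 - 61 = 10


Delta encoded: [3, 9, 14, 10, 8, 6, 11, 10]


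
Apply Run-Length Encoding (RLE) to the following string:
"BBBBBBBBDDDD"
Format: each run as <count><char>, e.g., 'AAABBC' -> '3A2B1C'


Scanning runs left to right:
  i=0: run of 'B' x 8 -> '8B'
  i=8: run of 'D' x 4 -> '4D'

RLE = 8B4D


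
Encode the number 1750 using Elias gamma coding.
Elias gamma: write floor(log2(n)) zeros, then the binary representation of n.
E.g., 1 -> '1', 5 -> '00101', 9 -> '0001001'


num_bits = floor(log2(1750)) + 1 = 11
leading_zeros = num_bits - 1 = 10
binary(1750) = 11011010110

Elias gamma(1750) = '0000000000' + '11011010110' = 000000000011011010110 (21 bits)


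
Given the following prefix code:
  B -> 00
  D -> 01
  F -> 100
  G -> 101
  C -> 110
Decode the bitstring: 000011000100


Decoding step by step:
Bits 00 -> B
Bits 00 -> B
Bits 110 -> C
Bits 00 -> B
Bits 100 -> F


Decoded message: BBCBF


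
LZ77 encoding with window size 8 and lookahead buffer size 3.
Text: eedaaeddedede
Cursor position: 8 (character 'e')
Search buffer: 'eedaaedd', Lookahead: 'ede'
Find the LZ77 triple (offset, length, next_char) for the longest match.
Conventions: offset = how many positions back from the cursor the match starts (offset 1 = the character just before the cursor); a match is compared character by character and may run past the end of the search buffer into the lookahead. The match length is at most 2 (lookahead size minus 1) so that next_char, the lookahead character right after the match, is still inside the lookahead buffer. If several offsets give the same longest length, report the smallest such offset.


Try each offset into the search buffer:
  offset=1 (pos 7, char 'd'): match length 0
  offset=2 (pos 6, char 'd'): match length 0
  offset=3 (pos 5, char 'e'): match length 2
  offset=4 (pos 4, char 'a'): match length 0
  offset=5 (pos 3, char 'a'): match length 0
  offset=6 (pos 2, char 'd'): match length 0
  offset=7 (pos 1, char 'e'): match length 2
  offset=8 (pos 0, char 'e'): match length 1
Longest match has length 2, found at offsets 3, 7; take the smallest, offset 3.
next_char = character at position 8 + 2 = 10 -> 'e'

Best match: offset=3, length=2 (matching 'ed' starting at position 5)
LZ77 triple: (3, 2, 'e')


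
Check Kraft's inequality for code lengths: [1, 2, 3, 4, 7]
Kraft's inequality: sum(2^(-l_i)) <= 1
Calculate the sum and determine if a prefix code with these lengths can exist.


Sum = 2^(-1) + 2^(-2) + 2^(-3) + 2^(-4) + 2^(-7)
    = 0.5 + 0.25 + 0.125 + 0.0625 + 0.0078125
    = 121/128 = 0.9453125
Since 0.9453125 <= 1, Kraft's inequality IS satisfied.
A prefix code with these lengths CAN exist.

Kraft sum = 0.9453125. Satisfied.


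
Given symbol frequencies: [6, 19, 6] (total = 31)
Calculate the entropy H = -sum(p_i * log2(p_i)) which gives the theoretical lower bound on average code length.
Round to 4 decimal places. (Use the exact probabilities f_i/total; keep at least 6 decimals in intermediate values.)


Per-symbol terms -p_i * log2(p_i) with p_i = f_i/31:
  p = 6/31 = 0.193548: log2(p) = -2.369234, -p*log2(p) = 0.458561
  p = 19/31 = 0.612903: log2(p) = -0.706269, -p*log2(p) = 0.432874
  p = 6/31 = 0.193548: log2(p) = -2.369234, -p*log2(p) = 0.458561
H = 0.458561 + 0.432874 + 0.458561 = 1.349996

H = 1.35 bits/symbol


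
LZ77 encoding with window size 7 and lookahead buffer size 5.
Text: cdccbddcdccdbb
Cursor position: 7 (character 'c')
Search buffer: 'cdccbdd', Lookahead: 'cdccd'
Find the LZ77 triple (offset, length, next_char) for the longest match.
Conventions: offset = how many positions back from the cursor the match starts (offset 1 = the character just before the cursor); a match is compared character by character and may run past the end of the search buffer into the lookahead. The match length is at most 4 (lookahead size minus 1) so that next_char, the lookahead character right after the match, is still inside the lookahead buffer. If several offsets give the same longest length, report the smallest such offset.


Try each offset into the search buffer:
  offset=1 (pos 6, char 'd'): match length 0
  offset=2 (pos 5, char 'd'): match length 0
  offset=3 (pos 4, char 'b'): match length 0
  offset=4 (pos 3, char 'c'): match length 1
  offset=5 (pos 2, char 'c'): match length 1
  offset=6 (pos 1, char 'd'): match length 0
  offset=7 (pos 0, char 'c'): match length 4
Longest match has length 4 at offset 7.
next_char = character at position 7 + 4 = 11 -> 'd'

Best match: offset=7, length=4 (matching 'cdcc' starting at position 0)
LZ77 triple: (7, 4, 'd')


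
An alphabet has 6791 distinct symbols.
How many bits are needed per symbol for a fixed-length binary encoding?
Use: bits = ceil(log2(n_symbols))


log2(6791) = 12.7294
Bracket: 2^12 = 4096 < 6791 <= 2^13 = 8192
So ceil(log2(6791)) = 13

bits = ceil(log2(6791)) = ceil(12.7294) = 13 bits


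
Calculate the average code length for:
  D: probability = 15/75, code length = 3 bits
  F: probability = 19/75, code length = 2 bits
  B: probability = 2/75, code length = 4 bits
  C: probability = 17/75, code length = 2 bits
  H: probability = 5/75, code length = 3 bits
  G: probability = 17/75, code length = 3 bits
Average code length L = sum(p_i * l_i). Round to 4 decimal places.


Weighted contributions p_i * l_i:
  D: (15/75) * 3 = 45/75
  F: (19/75) * 2 = 38/75
  B: (2/75) * 4 = 8/75
  C: (17/75) * 2 = 34/75
  H: (5/75) * 3 = 15/75
  G: (17/75) * 3 = 51/75
Sum = (45 + 38 + 8 + 34 + 15 + 51)/75 = 191/75

L = 191/75 = 2.5467 bits/symbol


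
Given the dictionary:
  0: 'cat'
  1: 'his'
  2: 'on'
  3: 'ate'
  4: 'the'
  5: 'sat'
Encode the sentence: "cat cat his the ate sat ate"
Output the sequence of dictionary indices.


Look up each word in the dictionary:
  'cat' -> 0
  'cat' -> 0
  'his' -> 1
  'the' -> 4
  'ate' -> 3
  'sat' -> 5
  'ate' -> 3

Encoded: [0, 0, 1, 4, 3, 5, 3]


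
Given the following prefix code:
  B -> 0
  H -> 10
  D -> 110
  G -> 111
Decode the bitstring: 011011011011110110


Decoding step by step:
Bits 0 -> B
Bits 110 -> D
Bits 110 -> D
Bits 110 -> D
Bits 111 -> G
Bits 10 -> H
Bits 110 -> D


Decoded message: BDDDGHD


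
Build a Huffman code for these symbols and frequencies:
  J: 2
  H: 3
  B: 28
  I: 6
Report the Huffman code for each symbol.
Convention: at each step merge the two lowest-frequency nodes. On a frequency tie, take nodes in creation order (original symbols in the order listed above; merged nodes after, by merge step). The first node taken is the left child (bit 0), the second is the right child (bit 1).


Huffman tree construction:
Step 1: Merge J(2) + H(3) = 5
Step 2: Merge (J+H)(5) + I(6) = 11
Step 3: Merge ((J+H)+I)(11) + B(28) = 39
Read each symbol's code off the tree from the root (left child = 0, right child = 1).

Codes:
  J: 000 (length 3)
  H: 001 (length 3)
  B: 1 (length 1)
  I: 01 (length 2)
Average code length: 55/39 = 1.4103 bits/symbol


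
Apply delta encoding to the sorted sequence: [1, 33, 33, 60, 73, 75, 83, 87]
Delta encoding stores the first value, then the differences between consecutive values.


First value: 1
Deltas:
  33 - 1 = 32
  33 - 33 = 0
  60 - 33 = 27
  73 - 60 = 13
  75 - 73 = 2
  83 - 75 = 8
  87 - 83 = 4


Delta encoded: [1, 32, 0, 27, 13, 2, 8, 4]


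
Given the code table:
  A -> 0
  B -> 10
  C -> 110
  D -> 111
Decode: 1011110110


Decoding:
10 -> B
111 -> D
10 -> B
110 -> C


Result: BDBC


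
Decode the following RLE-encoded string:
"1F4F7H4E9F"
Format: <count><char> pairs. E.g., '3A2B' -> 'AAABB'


Expanding each <count><char> pair:
  1F -> 'F'
  4F -> 'FFFF'
  7H -> 'HHHHHHH'
  4E -> 'EEEE'
  9F -> 'FFFFFFFFF'

Decoded = FFFFFHHHHHHHEEEEFFFFFFFFF


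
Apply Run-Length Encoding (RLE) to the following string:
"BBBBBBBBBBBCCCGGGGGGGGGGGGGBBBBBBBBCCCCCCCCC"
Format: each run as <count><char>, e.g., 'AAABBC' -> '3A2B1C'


Scanning runs left to right:
  i=0: run of 'B' x 11 -> '11B'
  i=11: run of 'C' x 3 -> '3C'
  i=14: run of 'G' x 13 -> '13G'
  i=27: run of 'B' x 8 -> '8B'
  i=35: run of 'C' x 9 -> '9C'

RLE = 11B3C13G8B9C


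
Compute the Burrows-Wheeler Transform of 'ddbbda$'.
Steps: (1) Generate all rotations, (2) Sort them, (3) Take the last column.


Rotations (sorted):
  0: $ddbbda -> last char: a
  1: a$ddbbd -> last char: d
  2: bbda$dd -> last char: d
  3: bda$ddb -> last char: b
  4: da$ddbb -> last char: b
  5: dbbda$d -> last char: d
  6: ddbbda$ -> last char: $


BWT = addbbd$


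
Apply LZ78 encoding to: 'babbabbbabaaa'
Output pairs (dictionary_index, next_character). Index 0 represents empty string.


LZ78 encoding steps:
Dictionary: {0: ''}
Step 1: w='' (idx 0), next='b' -> output (0, 'b'), add 'b' as idx 1
Step 2: w='' (idx 0), next='a' -> output (0, 'a'), add 'a' as idx 2
Step 3: w='b' (idx 1), next='b' -> output (1, 'b'), add 'bb' as idx 3
Step 4: w='a' (idx 2), next='b' -> output (2, 'b'), add 'ab' as idx 4
Step 5: w='bb' (idx 3), next='a' -> output (3, 'a'), add 'bba' as idx 5
Step 6: w='b' (idx 1), next='a' -> output (1, 'a'), add 'ba' as idx 6
Step 7: w='a' (idx 2), next='a' -> output (2, 'a'), add 'aa' as idx 7


Encoded: [(0, 'b'), (0, 'a'), (1, 'b'), (2, 'b'), (3, 'a'), (1, 'a'), (2, 'a')]


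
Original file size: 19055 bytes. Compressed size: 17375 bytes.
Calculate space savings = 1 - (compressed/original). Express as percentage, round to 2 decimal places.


ratio = compressed/original = 17375/19055 = 0.911834
savings = 1 - ratio = 1 - 0.911834 = 0.088166
as a percentage: 0.088166 * 100 = 8.82%

Space savings = 1 - 17375/19055 = 8.82%


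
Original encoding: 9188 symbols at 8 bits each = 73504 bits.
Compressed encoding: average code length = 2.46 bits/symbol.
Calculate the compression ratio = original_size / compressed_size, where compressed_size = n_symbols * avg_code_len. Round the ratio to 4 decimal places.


original_size = n_symbols * orig_bits = 9188 * 8 = 73504 bits
compressed_size = n_symbols * avg_code_len = 9188 * 2.46 = 22602.48 bits
ratio = original_size / compressed_size = 73504 / 22602.48 = 3.252

Compression ratio = 3.252


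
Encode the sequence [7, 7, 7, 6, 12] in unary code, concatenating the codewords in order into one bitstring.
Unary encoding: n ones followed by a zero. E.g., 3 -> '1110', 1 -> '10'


Encode each number as n ones followed by a terminating 0:
  7 -> 11111110 (8 bits)
  7 -> 11111110 (8 bits)
  7 -> 11111110 (8 bits)
  6 -> 1111110 (7 bits)
  12 -> 1111111111110 (13 bits)
Total length = 8 + 8 + 8 + 7 + 13 = 44 bits.

Unary([7, 7, 7, 6, 12]) = 11111110111111101111111011111101111111111110 (44 bits)


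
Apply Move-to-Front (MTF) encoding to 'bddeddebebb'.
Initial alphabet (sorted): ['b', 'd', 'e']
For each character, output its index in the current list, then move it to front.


MTF encoding:
'b': index 0 in ['b', 'd', 'e'] -> ['b', 'd', 'e']
'd': index 1 in ['b', 'd', 'e'] -> ['d', 'b', 'e']
'd': index 0 in ['d', 'b', 'e'] -> ['d', 'b', 'e']
'e': index 2 in ['d', 'b', 'e'] -> ['e', 'd', 'b']
'd': index 1 in ['e', 'd', 'b'] -> ['d', 'e', 'b']
'd': index 0 in ['d', 'e', 'b'] -> ['d', 'e', 'b']
'e': index 1 in ['d', 'e', 'b'] -> ['e', 'd', 'b']
'b': index 2 in ['e', 'd', 'b'] -> ['b', 'e', 'd']
'e': index 1 in ['b', 'e', 'd'] -> ['e', 'b', 'd']
'b': index 1 in ['e', 'b', 'd'] -> ['b', 'e', 'd']
'b': index 0 in ['b', 'e', 'd'] -> ['b', 'e', 'd']


Output: [0, 1, 0, 2, 1, 0, 1, 2, 1, 1, 0]


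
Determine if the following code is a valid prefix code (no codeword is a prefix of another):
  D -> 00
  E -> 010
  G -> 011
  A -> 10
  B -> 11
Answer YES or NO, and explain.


Checking each pair (does one codeword prefix another?):
  D='00' vs E='010': no prefix
  D='00' vs G='011': no prefix
  D='00' vs A='10': no prefix
  D='00' vs B='11': no prefix
  E='010' vs D='00': no prefix
  E='010' vs G='011': no prefix
  E='010' vs A='10': no prefix
  E='010' vs B='11': no prefix
  G='011' vs D='00': no prefix
  G='011' vs E='010': no prefix
  G='011' vs A='10': no prefix
  G='011' vs B='11': no prefix
  A='10' vs D='00': no prefix
  A='10' vs E='010': no prefix
  A='10' vs G='011': no prefix
  A='10' vs B='11': no prefix
  B='11' vs D='00': no prefix
  B='11' vs E='010': no prefix
  B='11' vs G='011': no prefix
  B='11' vs A='10': no prefix
No violation found over all pairs.

YES -- this is a valid prefix code. No codeword is a prefix of any other codeword.


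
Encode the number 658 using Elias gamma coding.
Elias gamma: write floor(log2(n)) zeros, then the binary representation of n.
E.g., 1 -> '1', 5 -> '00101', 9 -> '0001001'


num_bits = floor(log2(658)) + 1 = 10
leading_zeros = num_bits - 1 = 9
binary(658) = 1010010010

Elias gamma(658) = '000000000' + '1010010010' = 0000000001010010010 (19 bits)


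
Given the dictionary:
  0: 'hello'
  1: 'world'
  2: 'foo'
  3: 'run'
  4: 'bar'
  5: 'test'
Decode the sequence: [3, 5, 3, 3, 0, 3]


Look up each index in the dictionary:
  3 -> 'run'
  5 -> 'test'
  3 -> 'run'
  3 -> 'run'
  0 -> 'hello'
  3 -> 'run'

Decoded: "run test run run hello run"


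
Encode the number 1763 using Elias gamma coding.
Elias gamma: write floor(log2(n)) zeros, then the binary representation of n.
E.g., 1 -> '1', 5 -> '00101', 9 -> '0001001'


num_bits = floor(log2(1763)) + 1 = 11
leading_zeros = num_bits - 1 = 10
binary(1763) = 11011100011

Elias gamma(1763) = '0000000000' + '11011100011' = 000000000011011100011 (21 bits)


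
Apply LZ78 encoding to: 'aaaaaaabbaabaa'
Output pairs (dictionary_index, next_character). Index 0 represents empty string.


LZ78 encoding steps:
Dictionary: {0: ''}
Step 1: w='' (idx 0), next='a' -> output (0, 'a'), add 'a' as idx 1
Step 2: w='a' (idx 1), next='a' -> output (1, 'a'), add 'aa' as idx 2
Step 3: w='aa' (idx 2), next='a' -> output (2, 'a'), add 'aaa' as idx 3
Step 4: w='a' (idx 1), next='b' -> output (1, 'b'), add 'ab' as idx 4
Step 5: w='' (idx 0), next='b' -> output (0, 'b'), add 'b' as idx 5
Step 6: w='aa' (idx 2), next='b' -> output (2, 'b'), add 'aab' as idx 6
Step 7: w='aa' (idx 2), end of input -> output (2, '')


Encoded: [(0, 'a'), (1, 'a'), (2, 'a'), (1, 'b'), (0, 'b'), (2, 'b'), (2, '')]


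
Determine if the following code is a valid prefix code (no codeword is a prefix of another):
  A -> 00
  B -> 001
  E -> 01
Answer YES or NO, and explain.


Checking each pair (does one codeword prefix another?):
  A='00' vs B='001': prefix -- VIOLATION

NO -- this is NOT a valid prefix code. A (00) is a prefix of B (001).


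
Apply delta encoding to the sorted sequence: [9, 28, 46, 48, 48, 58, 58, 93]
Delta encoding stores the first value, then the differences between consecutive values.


First value: 9
Deltas:
  28 - 9 = 19
  46 - 28 = 18
  48 - 46 = 2
  48 - 48 = 0
  58 - 48 = 10
  58 - 58 = 0
  93 - 58 = 35


Delta encoded: [9, 19, 18, 2, 0, 10, 0, 35]


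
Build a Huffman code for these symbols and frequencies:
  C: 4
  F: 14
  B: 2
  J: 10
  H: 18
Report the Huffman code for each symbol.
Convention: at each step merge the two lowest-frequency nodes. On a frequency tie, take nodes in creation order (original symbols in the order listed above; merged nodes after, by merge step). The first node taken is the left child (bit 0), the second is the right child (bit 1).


Huffman tree construction:
Step 1: Merge B(2) + C(4) = 6
Step 2: Merge (B+C)(6) + J(10) = 16
Step 3: Merge F(14) + ((B+C)+J)(16) = 30
Step 4: Merge H(18) + (F+((B+C)+J))(30) = 48
Read each symbol's code off the tree from the root (left child = 0, right child = 1).

Codes:
  C: 1101 (length 4)
  F: 10 (length 2)
  B: 1100 (length 4)
  J: 111 (length 3)
  H: 0 (length 1)
Average code length: 100/48 = 2.0833 bits/symbol


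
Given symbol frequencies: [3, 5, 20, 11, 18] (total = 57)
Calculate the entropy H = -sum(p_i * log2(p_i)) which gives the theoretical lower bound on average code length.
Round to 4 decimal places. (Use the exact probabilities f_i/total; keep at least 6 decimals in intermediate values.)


Per-symbol terms -p_i * log2(p_i) with p_i = f_i/57:
  p = 3/57 = 0.052632: log2(p) = -4.247928, -p*log2(p) = 0.223575
  p = 5/57 = 0.087719: log2(p) = -3.510962, -p*log2(p) = 0.307979
  p = 20/57 = 0.350877: log2(p) = -1.510962, -p*log2(p) = 0.530162
  p = 11/57 = 0.192982: log2(p) = -2.373458, -p*log2(p) = 0.458036
  p = 18/57 = 0.315789: log2(p) = -1.662965, -p*log2(p) = 0.525147
H = 0.223575 + 0.307979 + 0.530162 + 0.458036 + 0.525147 = 2.044899

H = 2.0449 bits/symbol


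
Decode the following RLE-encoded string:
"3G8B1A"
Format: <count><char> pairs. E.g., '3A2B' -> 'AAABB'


Expanding each <count><char> pair:
  3G -> 'GGG'
  8B -> 'BBBBBBBB'
  1A -> 'A'

Decoded = GGGBBBBBBBBA


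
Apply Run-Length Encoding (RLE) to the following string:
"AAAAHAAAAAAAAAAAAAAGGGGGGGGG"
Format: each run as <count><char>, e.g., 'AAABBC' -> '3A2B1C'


Scanning runs left to right:
  i=0: run of 'A' x 4 -> '4A'
  i=4: run of 'H' x 1 -> '1H'
  i=5: run of 'A' x 14 -> '14A'
  i=19: run of 'G' x 9 -> '9G'

RLE = 4A1H14A9G


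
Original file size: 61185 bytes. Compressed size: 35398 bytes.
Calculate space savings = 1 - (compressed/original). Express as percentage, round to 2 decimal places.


ratio = compressed/original = 35398/61185 = 0.57854
savings = 1 - ratio = 1 - 0.57854 = 0.42146
as a percentage: 0.42146 * 100 = 42.15%

Space savings = 1 - 35398/61185 = 42.15%


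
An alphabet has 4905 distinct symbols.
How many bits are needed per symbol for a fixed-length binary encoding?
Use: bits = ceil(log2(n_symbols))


log2(4905) = 12.26
Bracket: 2^12 = 4096 < 4905 <= 2^13 = 8192
So ceil(log2(4905)) = 13

bits = ceil(log2(4905)) = ceil(12.26) = 13 bits


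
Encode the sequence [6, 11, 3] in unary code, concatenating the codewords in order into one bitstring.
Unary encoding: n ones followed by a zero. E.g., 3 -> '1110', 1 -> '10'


Encode each number as n ones followed by a terminating 0:
  6 -> 1111110 (7 bits)
  11 -> 111111111110 (12 bits)
  3 -> 1110 (4 bits)
Total length = 7 + 12 + 4 = 23 bits.

Unary([6, 11, 3]) = 11111101111111111101110 (23 bits)


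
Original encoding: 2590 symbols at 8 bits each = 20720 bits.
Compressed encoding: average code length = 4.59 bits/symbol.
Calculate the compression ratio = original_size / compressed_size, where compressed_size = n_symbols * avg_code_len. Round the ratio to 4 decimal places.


original_size = n_symbols * orig_bits = 2590 * 8 = 20720 bits
compressed_size = n_symbols * avg_code_len = 2590 * 4.59 = 11888.1 bits
ratio = original_size / compressed_size = 20720 / 11888.1 = 1.7429

Compression ratio = 1.7429


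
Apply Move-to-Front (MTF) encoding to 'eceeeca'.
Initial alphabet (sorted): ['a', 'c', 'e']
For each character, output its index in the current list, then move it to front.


MTF encoding:
'e': index 2 in ['a', 'c', 'e'] -> ['e', 'a', 'c']
'c': index 2 in ['e', 'a', 'c'] -> ['c', 'e', 'a']
'e': index 1 in ['c', 'e', 'a'] -> ['e', 'c', 'a']
'e': index 0 in ['e', 'c', 'a'] -> ['e', 'c', 'a']
'e': index 0 in ['e', 'c', 'a'] -> ['e', 'c', 'a']
'c': index 1 in ['e', 'c', 'a'] -> ['c', 'e', 'a']
'a': index 2 in ['c', 'e', 'a'] -> ['a', 'c', 'e']


Output: [2, 2, 1, 0, 0, 1, 2]


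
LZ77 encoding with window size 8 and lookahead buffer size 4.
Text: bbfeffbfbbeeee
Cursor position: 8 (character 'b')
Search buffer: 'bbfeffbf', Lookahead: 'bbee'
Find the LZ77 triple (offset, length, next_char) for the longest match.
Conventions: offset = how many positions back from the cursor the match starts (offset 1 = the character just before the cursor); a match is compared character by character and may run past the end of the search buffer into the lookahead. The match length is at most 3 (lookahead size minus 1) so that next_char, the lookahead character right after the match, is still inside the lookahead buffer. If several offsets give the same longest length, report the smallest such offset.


Try each offset into the search buffer:
  offset=1 (pos 7, char 'f'): match length 0
  offset=2 (pos 6, char 'b'): match length 1
  offset=3 (pos 5, char 'f'): match length 0
  offset=4 (pos 4, char 'f'): match length 0
  offset=5 (pos 3, char 'e'): match length 0
  offset=6 (pos 2, char 'f'): match length 0
  offset=7 (pos 1, char 'b'): match length 1
  offset=8 (pos 0, char 'b'): match length 2
Longest match has length 2 at offset 8.
next_char = character at position 8 + 2 = 10 -> 'e'

Best match: offset=8, length=2 (matching 'bb' starting at position 0)
LZ77 triple: (8, 2, 'e')


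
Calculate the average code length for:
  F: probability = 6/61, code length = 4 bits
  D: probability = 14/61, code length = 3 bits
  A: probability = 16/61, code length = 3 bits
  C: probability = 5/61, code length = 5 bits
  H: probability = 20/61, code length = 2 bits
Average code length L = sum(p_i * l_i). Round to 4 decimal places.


Weighted contributions p_i * l_i:
  F: (6/61) * 4 = 24/61
  D: (14/61) * 3 = 42/61
  A: (16/61) * 3 = 48/61
  C: (5/61) * 5 = 25/61
  H: (20/61) * 2 = 40/61
Sum = (24 + 42 + 48 + 25 + 40)/61 = 179/61

L = 179/61 = 2.9344 bits/symbol


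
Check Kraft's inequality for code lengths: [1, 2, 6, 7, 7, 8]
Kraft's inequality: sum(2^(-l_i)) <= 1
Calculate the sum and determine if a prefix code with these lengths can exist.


Sum = 2^(-1) + 2^(-2) + 2^(-6) + 2^(-7) + 2^(-7) + 2^(-8)
    = 0.5 + 0.25 + 0.015625 + 0.0078125 + 0.0078125 + 0.00390625
    = 201/256 = 0.78515625
Since 0.78515625 <= 1, Kraft's inequality IS satisfied.
A prefix code with these lengths CAN exist.

Kraft sum = 0.78515625. Satisfied.


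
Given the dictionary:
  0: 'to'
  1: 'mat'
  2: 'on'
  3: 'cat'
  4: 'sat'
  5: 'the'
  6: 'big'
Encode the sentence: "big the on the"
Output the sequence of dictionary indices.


Look up each word in the dictionary:
  'big' -> 6
  'the' -> 5
  'on' -> 2
  'the' -> 5

Encoded: [6, 5, 2, 5]


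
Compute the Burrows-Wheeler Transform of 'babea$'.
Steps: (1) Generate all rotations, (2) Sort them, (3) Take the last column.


Rotations (sorted):
  0: $babea -> last char: a
  1: a$babe -> last char: e
  2: abea$b -> last char: b
  3: babea$ -> last char: $
  4: bea$ba -> last char: a
  5: ea$bab -> last char: b


BWT = aeb$ab


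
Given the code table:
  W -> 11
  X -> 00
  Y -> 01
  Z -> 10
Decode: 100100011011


Decoding:
10 -> Z
01 -> Y
00 -> X
01 -> Y
10 -> Z
11 -> W


Result: ZYXYZW


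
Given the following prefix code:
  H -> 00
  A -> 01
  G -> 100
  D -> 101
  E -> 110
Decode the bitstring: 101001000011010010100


Decoding step by step:
Bits 101 -> D
Bits 00 -> H
Bits 100 -> G
Bits 00 -> H
Bits 110 -> E
Bits 100 -> G
Bits 101 -> D
Bits 00 -> H


Decoded message: DHGHEGDH


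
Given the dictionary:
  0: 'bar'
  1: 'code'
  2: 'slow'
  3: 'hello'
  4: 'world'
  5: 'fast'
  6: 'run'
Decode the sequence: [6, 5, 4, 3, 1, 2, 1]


Look up each index in the dictionary:
  6 -> 'run'
  5 -> 'fast'
  4 -> 'world'
  3 -> 'hello'
  1 -> 'code'
  2 -> 'slow'
  1 -> 'code'

Decoded: "run fast world hello code slow code"


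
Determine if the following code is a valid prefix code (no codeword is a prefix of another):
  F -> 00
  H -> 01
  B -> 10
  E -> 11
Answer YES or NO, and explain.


Checking each pair (does one codeword prefix another?):
  F='00' vs H='01': no prefix
  F='00' vs B='10': no prefix
  F='00' vs E='11': no prefix
  H='01' vs F='00': no prefix
  H='01' vs B='10': no prefix
  H='01' vs E='11': no prefix
  B='10' vs F='00': no prefix
  B='10' vs H='01': no prefix
  B='10' vs E='11': no prefix
  E='11' vs F='00': no prefix
  E='11' vs H='01': no prefix
  E='11' vs B='10': no prefix
No violation found over all pairs.

YES -- this is a valid prefix code. No codeword is a prefix of any other codeword.


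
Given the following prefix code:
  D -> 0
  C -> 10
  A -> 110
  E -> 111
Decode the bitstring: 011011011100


Decoding step by step:
Bits 0 -> D
Bits 110 -> A
Bits 110 -> A
Bits 111 -> E
Bits 0 -> D
Bits 0 -> D


Decoded message: DAAEDD


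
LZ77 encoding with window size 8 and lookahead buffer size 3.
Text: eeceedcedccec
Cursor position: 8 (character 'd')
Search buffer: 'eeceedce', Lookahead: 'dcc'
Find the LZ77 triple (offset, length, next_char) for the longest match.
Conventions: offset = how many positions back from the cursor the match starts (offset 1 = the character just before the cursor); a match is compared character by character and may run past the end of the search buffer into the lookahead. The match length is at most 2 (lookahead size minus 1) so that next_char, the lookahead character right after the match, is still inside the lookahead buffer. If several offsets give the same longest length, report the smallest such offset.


Try each offset into the search buffer:
  offset=1 (pos 7, char 'e'): match length 0
  offset=2 (pos 6, char 'c'): match length 0
  offset=3 (pos 5, char 'd'): match length 2
  offset=4 (pos 4, char 'e'): match length 0
  offset=5 (pos 3, char 'e'): match length 0
  offset=6 (pos 2, char 'c'): match length 0
  offset=7 (pos 1, char 'e'): match length 0
  offset=8 (pos 0, char 'e'): match length 0
Longest match has length 2 at offset 3.
next_char = character at position 8 + 2 = 10 -> 'c'

Best match: offset=3, length=2 (matching 'dc' starting at position 5)
LZ77 triple: (3, 2, 'c')


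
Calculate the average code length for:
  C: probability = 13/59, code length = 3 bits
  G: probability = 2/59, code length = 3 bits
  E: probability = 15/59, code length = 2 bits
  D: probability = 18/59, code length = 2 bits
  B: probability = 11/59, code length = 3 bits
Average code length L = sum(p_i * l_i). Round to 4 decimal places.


Weighted contributions p_i * l_i:
  C: (13/59) * 3 = 39/59
  G: (2/59) * 3 = 6/59
  E: (15/59) * 2 = 30/59
  D: (18/59) * 2 = 36/59
  B: (11/59) * 3 = 33/59
Sum = (39 + 6 + 30 + 36 + 33)/59 = 144/59

L = 144/59 = 2.4407 bits/symbol


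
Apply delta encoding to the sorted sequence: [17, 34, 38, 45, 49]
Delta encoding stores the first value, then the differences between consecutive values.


First value: 17
Deltas:
  34 - 17 = 17
  38 - 34 = 4
  45 - 38 = 7
  49 - 45 = 4


Delta encoded: [17, 17, 4, 7, 4]


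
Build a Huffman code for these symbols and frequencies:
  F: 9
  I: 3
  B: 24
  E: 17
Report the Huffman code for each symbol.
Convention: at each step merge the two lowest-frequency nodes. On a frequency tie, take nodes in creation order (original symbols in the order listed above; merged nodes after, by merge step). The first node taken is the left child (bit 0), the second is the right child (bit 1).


Huffman tree construction:
Step 1: Merge I(3) + F(9) = 12
Step 2: Merge (I+F)(12) + E(17) = 29
Step 3: Merge B(24) + ((I+F)+E)(29) = 53
Read each symbol's code off the tree from the root (left child = 0, right child = 1).

Codes:
  F: 101 (length 3)
  I: 100 (length 3)
  B: 0 (length 1)
  E: 11 (length 2)
Average code length: 94/53 = 1.7736 bits/symbol


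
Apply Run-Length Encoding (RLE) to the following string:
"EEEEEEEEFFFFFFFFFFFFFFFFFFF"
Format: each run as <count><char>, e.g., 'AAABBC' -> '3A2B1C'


Scanning runs left to right:
  i=0: run of 'E' x 8 -> '8E'
  i=8: run of 'F' x 19 -> '19F'

RLE = 8E19F


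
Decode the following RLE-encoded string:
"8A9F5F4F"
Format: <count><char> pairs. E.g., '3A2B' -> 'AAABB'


Expanding each <count><char> pair:
  8A -> 'AAAAAAAA'
  9F -> 'FFFFFFFFF'
  5F -> 'FFFFF'
  4F -> 'FFFF'

Decoded = AAAAAAAAFFFFFFFFFFFFFFFFFF


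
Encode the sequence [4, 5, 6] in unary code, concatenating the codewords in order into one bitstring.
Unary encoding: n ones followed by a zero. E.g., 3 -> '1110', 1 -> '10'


Encode each number as n ones followed by a terminating 0:
  4 -> 11110 (5 bits)
  5 -> 111110 (6 bits)
  6 -> 1111110 (7 bits)
Total length = 5 + 6 + 7 = 18 bits.

Unary([4, 5, 6]) = 111101111101111110 (18 bits)


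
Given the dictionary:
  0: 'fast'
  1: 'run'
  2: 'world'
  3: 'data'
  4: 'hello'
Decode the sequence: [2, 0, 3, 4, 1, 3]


Look up each index in the dictionary:
  2 -> 'world'
  0 -> 'fast'
  3 -> 'data'
  4 -> 'hello'
  1 -> 'run'
  3 -> 'data'

Decoded: "world fast data hello run data"


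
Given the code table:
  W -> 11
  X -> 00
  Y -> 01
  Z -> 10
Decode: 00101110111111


Decoding:
00 -> X
10 -> Z
11 -> W
10 -> Z
11 -> W
11 -> W
11 -> W


Result: XZWZWWW


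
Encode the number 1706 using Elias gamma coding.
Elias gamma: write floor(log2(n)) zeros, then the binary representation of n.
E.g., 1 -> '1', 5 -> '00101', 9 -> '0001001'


num_bits = floor(log2(1706)) + 1 = 11
leading_zeros = num_bits - 1 = 10
binary(1706) = 11010101010

Elias gamma(1706) = '0000000000' + '11010101010' = 000000000011010101010 (21 bits)


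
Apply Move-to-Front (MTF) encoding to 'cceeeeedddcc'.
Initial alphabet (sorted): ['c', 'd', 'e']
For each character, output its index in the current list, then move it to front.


MTF encoding:
'c': index 0 in ['c', 'd', 'e'] -> ['c', 'd', 'e']
'c': index 0 in ['c', 'd', 'e'] -> ['c', 'd', 'e']
'e': index 2 in ['c', 'd', 'e'] -> ['e', 'c', 'd']
'e': index 0 in ['e', 'c', 'd'] -> ['e', 'c', 'd']
'e': index 0 in ['e', 'c', 'd'] -> ['e', 'c', 'd']
'e': index 0 in ['e', 'c', 'd'] -> ['e', 'c', 'd']
'e': index 0 in ['e', 'c', 'd'] -> ['e', 'c', 'd']
'd': index 2 in ['e', 'c', 'd'] -> ['d', 'e', 'c']
'd': index 0 in ['d', 'e', 'c'] -> ['d', 'e', 'c']
'd': index 0 in ['d', 'e', 'c'] -> ['d', 'e', 'c']
'c': index 2 in ['d', 'e', 'c'] -> ['c', 'd', 'e']
'c': index 0 in ['c', 'd', 'e'] -> ['c', 'd', 'e']


Output: [0, 0, 2, 0, 0, 0, 0, 2, 0, 0, 2, 0]


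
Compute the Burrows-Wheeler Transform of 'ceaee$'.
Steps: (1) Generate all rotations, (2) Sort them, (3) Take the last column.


Rotations (sorted):
  0: $ceaee -> last char: e
  1: aee$ce -> last char: e
  2: ceaee$ -> last char: $
  3: e$ceae -> last char: e
  4: eaee$c -> last char: c
  5: ee$cea -> last char: a


BWT = ee$eca


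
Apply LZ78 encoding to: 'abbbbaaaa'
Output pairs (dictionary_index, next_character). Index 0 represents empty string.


LZ78 encoding steps:
Dictionary: {0: ''}
Step 1: w='' (idx 0), next='a' -> output (0, 'a'), add 'a' as idx 1
Step 2: w='' (idx 0), next='b' -> output (0, 'b'), add 'b' as idx 2
Step 3: w='b' (idx 2), next='b' -> output (2, 'b'), add 'bb' as idx 3
Step 4: w='b' (idx 2), next='a' -> output (2, 'a'), add 'ba' as idx 4
Step 5: w='a' (idx 1), next='a' -> output (1, 'a'), add 'aa' as idx 5
Step 6: w='a' (idx 1), end of input -> output (1, '')


Encoded: [(0, 'a'), (0, 'b'), (2, 'b'), (2, 'a'), (1, 'a'), (1, '')]


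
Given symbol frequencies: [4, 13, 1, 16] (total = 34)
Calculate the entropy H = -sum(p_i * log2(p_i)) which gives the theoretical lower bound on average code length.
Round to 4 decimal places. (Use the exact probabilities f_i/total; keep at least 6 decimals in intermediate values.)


Per-symbol terms -p_i * log2(p_i) with p_i = f_i/34:
  p = 4/34 = 0.117647: log2(p) = -3.087463, -p*log2(p) = 0.363231
  p = 13/34 = 0.382353: log2(p) = -1.387023, -p*log2(p) = 0.530332
  p = 1/34 = 0.029412: log2(p) = -5.087463, -p*log2(p) = 0.149631
  p = 16/34 = 0.470588: log2(p) = -1.087463, -p*log2(p) = 0.511747
H = 0.363231 + 0.530332 + 0.149631 + 0.511747 = 1.554941

H = 1.5549 bits/symbol


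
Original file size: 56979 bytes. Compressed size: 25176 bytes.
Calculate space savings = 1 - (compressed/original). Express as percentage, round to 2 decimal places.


ratio = compressed/original = 25176/56979 = 0.441847
savings = 1 - ratio = 1 - 0.441847 = 0.558153
as a percentage: 0.558153 * 100 = 55.82%

Space savings = 1 - 25176/56979 = 55.82%


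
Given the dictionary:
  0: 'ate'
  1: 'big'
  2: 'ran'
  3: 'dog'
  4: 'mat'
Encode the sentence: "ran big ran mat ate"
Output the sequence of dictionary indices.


Look up each word in the dictionary:
  'ran' -> 2
  'big' -> 1
  'ran' -> 2
  'mat' -> 4
  'ate' -> 0

Encoded: [2, 1, 2, 4, 0]


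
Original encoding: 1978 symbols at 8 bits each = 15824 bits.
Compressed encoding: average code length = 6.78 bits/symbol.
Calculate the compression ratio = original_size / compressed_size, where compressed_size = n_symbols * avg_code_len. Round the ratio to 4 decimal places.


original_size = n_symbols * orig_bits = 1978 * 8 = 15824 bits
compressed_size = n_symbols * avg_code_len = 1978 * 6.78 = 13410.84 bits
ratio = original_size / compressed_size = 15824 / 13410.84 = 1.1799

Compression ratio = 1.1799


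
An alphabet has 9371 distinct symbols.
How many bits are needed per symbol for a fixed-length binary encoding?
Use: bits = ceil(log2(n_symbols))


log2(9371) = 13.194
Bracket: 2^13 = 8192 < 9371 <= 2^14 = 16384
So ceil(log2(9371)) = 14

bits = ceil(log2(9371)) = ceil(13.194) = 14 bits


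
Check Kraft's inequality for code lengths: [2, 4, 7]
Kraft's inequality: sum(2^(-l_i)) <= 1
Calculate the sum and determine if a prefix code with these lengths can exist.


Sum = 2^(-2) + 2^(-4) + 2^(-7)
    = 0.25 + 0.0625 + 0.0078125
    = 41/128 = 0.3203125
Since 0.3203125 <= 1, Kraft's inequality IS satisfied.
A prefix code with these lengths CAN exist.

Kraft sum = 0.3203125. Satisfied.


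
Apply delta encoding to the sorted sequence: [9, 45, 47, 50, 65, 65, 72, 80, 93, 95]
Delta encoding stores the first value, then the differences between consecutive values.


First value: 9
Deltas:
  45 - 9 = 36
  47 - 45 = 2
  50 - 47 = 3
  65 - 50 = 15
  65 - 65 = 0
  72 - 65 = 7
  80 - 72 = 8
  93 - 80 = 13
  95 - 93 = 2


Delta encoded: [9, 36, 2, 3, 15, 0, 7, 8, 13, 2]


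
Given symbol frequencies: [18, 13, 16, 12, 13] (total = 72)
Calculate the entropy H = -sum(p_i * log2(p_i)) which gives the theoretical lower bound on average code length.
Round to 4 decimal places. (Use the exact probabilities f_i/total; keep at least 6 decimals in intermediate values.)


Per-symbol terms -p_i * log2(p_i) with p_i = f_i/72:
  p = 18/72 = 0.250000: log2(p) = -2.000000, -p*log2(p) = 0.500000
  p = 13/72 = 0.180556: log2(p) = -2.469485, -p*log2(p) = 0.445879
  p = 16/72 = 0.222222: log2(p) = -2.169925, -p*log2(p) = 0.482206
  p = 12/72 = 0.166667: log2(p) = -2.584963, -p*log2(p) = 0.430827
  p = 13/72 = 0.180556: log2(p) = -2.469485, -p*log2(p) = 0.445879
H = 0.500000 + 0.445879 + 0.482206 + 0.430827 + 0.445879 = 2.304791

H = 2.3048 bits/symbol


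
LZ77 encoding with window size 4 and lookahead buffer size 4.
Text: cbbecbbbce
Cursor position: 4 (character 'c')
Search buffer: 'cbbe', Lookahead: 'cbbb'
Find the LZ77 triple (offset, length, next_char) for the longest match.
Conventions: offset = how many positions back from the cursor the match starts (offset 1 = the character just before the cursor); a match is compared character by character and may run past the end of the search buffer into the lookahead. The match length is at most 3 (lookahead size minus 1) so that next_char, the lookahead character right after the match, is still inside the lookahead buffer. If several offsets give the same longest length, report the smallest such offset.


Try each offset into the search buffer:
  offset=1 (pos 3, char 'e'): match length 0
  offset=2 (pos 2, char 'b'): match length 0
  offset=3 (pos 1, char 'b'): match length 0
  offset=4 (pos 0, char 'c'): match length 3
Longest match has length 3 at offset 4.
next_char = character at position 4 + 3 = 7 -> 'b'

Best match: offset=4, length=3 (matching 'cbb' starting at position 0)
LZ77 triple: (4, 3, 'b')


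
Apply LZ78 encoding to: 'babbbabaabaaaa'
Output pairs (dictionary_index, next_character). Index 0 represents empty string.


LZ78 encoding steps:
Dictionary: {0: ''}
Step 1: w='' (idx 0), next='b' -> output (0, 'b'), add 'b' as idx 1
Step 2: w='' (idx 0), next='a' -> output (0, 'a'), add 'a' as idx 2
Step 3: w='b' (idx 1), next='b' -> output (1, 'b'), add 'bb' as idx 3
Step 4: w='b' (idx 1), next='a' -> output (1, 'a'), add 'ba' as idx 4
Step 5: w='ba' (idx 4), next='a' -> output (4, 'a'), add 'baa' as idx 5
Step 6: w='baa' (idx 5), next='a' -> output (5, 'a'), add 'baaa' as idx 6
Step 7: w='a' (idx 2), end of input -> output (2, '')


Encoded: [(0, 'b'), (0, 'a'), (1, 'b'), (1, 'a'), (4, 'a'), (5, 'a'), (2, '')]
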